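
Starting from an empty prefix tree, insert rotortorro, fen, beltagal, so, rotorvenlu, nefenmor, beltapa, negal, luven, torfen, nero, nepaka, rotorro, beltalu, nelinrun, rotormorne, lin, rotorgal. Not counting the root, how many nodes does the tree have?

Insert word by word; a character creates a node only if that edge doesn't already exist:
  "rotortorro" → 10 new (r, o, t, o, r, t, o, r, r, o)
  "fen" → 3 new (f, e, n)
  "beltagal" → 8 new (b, e, l, t, a, g, a, l)
  "so" → 2 new (s, o)
  "rotorvenlu" → prefix "rotor" already present; 5 new (v, e, n, l, u)
  "nefenmor" → 8 new (n, e, f, e, n, m, o, r)
  "beltapa" → prefix "belta" already present; 2 new (p, a)
  "negal" → prefix "ne" already present; 3 new (g, a, l)
  "luven" → 5 new (l, u, v, e, n)
  "torfen" → 6 new (t, o, r, f, e, n)
  "nero" → prefix "ne" already present; 2 new (r, o)
  "nepaka" → prefix "ne" already present; 4 new (p, a, k, a)
  "rotorro" → prefix "rotor" already present; 2 new (r, o)
  "beltalu" → prefix "belta" already present; 2 new (l, u)
  "nelinrun" → prefix "ne" already present; 6 new (l, i, n, r, u, n)
  "rotormorne" → prefix "rotor" already present; 5 new (m, o, r, n, e)
  "lin" → prefix "l" already present; 2 new (i, n)
  "rotorgal" → prefix "rotor" already present; 3 new (g, a, l)
Total nodes = 10 + 3 + 8 + 2 + 5 + 8 + 2 + 3 + 5 + 6 + 2 + 4 + 2 + 2 + 6 + 5 + 2 + 3 = 78

78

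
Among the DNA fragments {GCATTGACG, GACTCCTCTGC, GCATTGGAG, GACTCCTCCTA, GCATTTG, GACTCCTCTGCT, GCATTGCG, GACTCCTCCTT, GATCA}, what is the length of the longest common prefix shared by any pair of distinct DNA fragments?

The deepest shared node is where two words last agree before diverging.
"GACTCCTCTGC" and "GACTCCTCTGCT" agree on "GACTCCTCTGC" (11 characters) before diverging; nothing deeper is shared.
Longest shared-prefix length: 11

11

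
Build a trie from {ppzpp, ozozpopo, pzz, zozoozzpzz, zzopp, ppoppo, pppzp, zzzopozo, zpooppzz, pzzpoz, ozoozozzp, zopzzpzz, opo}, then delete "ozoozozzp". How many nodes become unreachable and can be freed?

6

A node on "ozoozozzp"'s path can go only if nothing else ends at it or branches off below it.
The suffix "ozozzp" (6 nodes) is used only by "ozoozozzp"; the node for "ozo" still has the child "z", so pruning stops there.
Nodes removed: 6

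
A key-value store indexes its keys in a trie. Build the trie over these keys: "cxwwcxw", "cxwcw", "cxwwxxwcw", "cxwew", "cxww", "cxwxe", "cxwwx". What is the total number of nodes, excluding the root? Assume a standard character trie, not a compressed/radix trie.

18

Insert word by word; a character creates a node only if that edge doesn't already exist:
  "cxwwcxw" → 7 new (c, x, w, w, c, x, w)
  "cxwcw" → prefix "cxw" already present; 2 new (c, w)
  "cxwwxxwcw" → prefix "cxww" already present; 5 new (x, x, w, c, w)
  "cxwew" → prefix "cxw" already present; 2 new (e, w)
  "cxww" → prefix "cxww" already present; 0 new (none)
  "cxwxe" → prefix "cxw" already present; 2 new (x, e)
  "cxwwx" → prefix "cxwwx" already present; 0 new (none)
Total nodes = 7 + 2 + 5 + 2 + 0 + 2 + 0 = 18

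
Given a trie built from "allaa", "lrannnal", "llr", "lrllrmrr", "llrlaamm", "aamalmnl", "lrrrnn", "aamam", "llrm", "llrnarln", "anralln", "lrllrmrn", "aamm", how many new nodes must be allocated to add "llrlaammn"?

1

The longest prefix of "llrlaammn" already in the trie is "llrlaamm" (length 8).
So 9 − 8 = 1 new nodes.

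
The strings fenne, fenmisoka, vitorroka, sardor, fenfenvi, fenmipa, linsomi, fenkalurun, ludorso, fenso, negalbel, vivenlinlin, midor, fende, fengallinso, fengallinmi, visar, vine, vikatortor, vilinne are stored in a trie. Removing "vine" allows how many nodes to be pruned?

2

Walk "vine" from the leaf back toward the root, removing each node that no remaining word uses.
The suffix "ne" (2 nodes) is used only by "vine"; the node for "vi" still has the child "t", so pruning stops there.
Nodes removed: 2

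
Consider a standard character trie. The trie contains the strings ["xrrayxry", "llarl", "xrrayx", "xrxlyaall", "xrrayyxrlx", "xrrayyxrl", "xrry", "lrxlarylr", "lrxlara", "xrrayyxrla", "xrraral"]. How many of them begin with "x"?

8

Traverse to the node for "x", then collect every word in that subtree.
Matches: "xrraral", "xrrayx", "xrrayxry", "xrrayyxrl", "xrrayyxrla", "xrrayyxrlx", "xrry", "xrxlyaall"
Count: 8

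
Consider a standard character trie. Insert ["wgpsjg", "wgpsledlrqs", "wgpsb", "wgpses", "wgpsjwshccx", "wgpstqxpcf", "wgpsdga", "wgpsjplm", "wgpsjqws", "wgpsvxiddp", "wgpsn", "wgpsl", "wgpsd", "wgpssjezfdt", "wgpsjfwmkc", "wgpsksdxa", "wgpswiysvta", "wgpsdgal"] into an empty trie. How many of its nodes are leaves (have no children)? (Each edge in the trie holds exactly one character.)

A leaf is a node with no children — equivalently, the end of a word that is not a proper prefix of any other stored word.
Those words: "wgpsb", "wgpsdgal", "wgpses", "wgpsjfwmkc", "wgpsjg", "wgpsjplm", "wgpsjqws", "wgpsjwshccx", "wgpsksdxa", "wgpsledlrqs", "wgpsn", "wgpssjezfdt", "wgpstqxpcf", "wgpsvxiddp", "wgpswiysvta"
Leaf count: 15

15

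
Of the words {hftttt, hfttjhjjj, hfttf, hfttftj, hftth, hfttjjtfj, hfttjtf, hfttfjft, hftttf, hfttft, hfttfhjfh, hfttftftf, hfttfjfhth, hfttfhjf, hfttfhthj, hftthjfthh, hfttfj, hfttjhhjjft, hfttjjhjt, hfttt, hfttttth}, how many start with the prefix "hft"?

21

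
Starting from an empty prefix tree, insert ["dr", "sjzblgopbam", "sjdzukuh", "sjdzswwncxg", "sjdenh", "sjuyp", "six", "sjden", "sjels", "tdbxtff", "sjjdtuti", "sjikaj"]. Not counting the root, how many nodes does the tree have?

For each word, the new-node count is its length minus the longest prefix already in the trie:
  "dr" → 2 new (d, r)
  "sjzblgopbam" → 11 new (s, j, z, b, l, g, o, p, b, a, m)
  "sjdzukuh" → prefix "sj" already present; 6 new (d, z, u, k, u, h)
  "sjdzswwncxg" → prefix "sjdz" already present; 7 new (s, w, w, n, c, x, g)
  "sjdenh" → prefix "sjd" already present; 3 new (e, n, h)
  "sjuyp" → prefix "sj" already present; 3 new (u, y, p)
  "six" → prefix "s" already present; 2 new (i, x)
  "sjden" → prefix "sjden" already present; 0 new (none)
  "sjels" → prefix "sj" already present; 3 new (e, l, s)
  "tdbxtff" → 7 new (t, d, b, x, t, f, f)
  "sjjdtuti" → prefix "sj" already present; 6 new (j, d, t, u, t, i)
  "sjikaj" → prefix "sj" already present; 4 new (i, k, a, j)
Total nodes = 2 + 11 + 6 + 7 + 3 + 3 + 2 + 0 + 3 + 7 + 6 + 4 = 54

54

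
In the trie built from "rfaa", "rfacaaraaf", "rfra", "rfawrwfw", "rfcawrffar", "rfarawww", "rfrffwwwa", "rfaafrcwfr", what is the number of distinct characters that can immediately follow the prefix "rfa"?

4

Follow the path "rfa" to its node, then look at its outgoing edges.
Distinct next characters after "rfa": a, c, r, w.
That node has 4 child edges.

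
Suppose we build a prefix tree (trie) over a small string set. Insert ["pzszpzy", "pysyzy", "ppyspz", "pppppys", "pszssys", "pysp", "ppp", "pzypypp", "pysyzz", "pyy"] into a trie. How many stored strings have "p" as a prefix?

10

Walk to "p"; the words in its subtree are exactly those with that prefix.
Words under "p": ppp, pppppys, ppyspz, pszssys, pysp, pysyzy, pysyzz, pyy, pzszpzy, pzypypp
Count: 10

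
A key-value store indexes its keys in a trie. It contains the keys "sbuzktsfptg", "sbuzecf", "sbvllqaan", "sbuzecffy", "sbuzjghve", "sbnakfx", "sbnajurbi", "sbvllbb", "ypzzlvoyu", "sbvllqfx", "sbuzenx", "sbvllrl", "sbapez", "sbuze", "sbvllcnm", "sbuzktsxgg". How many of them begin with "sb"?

Traverse to the node for "sb", then collect every word in that subtree.
Words under "sb": sbapez, sbnajurbi, sbnakfx, sbuze, sbuzecf, sbuzecffy, sbuzenx, sbuzjghve, sbuzktsfptg, sbuzktsxgg, sbvllbb, sbvllcnm, sbvllqaan, sbvllqfx, sbvllrl
Count: 15

15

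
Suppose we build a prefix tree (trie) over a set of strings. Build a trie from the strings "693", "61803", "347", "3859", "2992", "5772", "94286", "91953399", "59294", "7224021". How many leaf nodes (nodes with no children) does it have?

A leaf is a node with no children — equivalently, the end of a word that is not a proper prefix of any other stored word.
Those words: "2992", "347", "3859", "5772", "59294", "61803", "693", "7224021", "91953399", "94286"
Leaf count: 10

10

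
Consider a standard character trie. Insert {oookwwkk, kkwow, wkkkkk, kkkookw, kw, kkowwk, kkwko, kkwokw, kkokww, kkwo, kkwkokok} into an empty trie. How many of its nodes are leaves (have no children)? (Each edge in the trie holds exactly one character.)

Leaves are exactly the stored words that no other stored word extends.
Those words: "kkkookw", "kkokww", "kkowwk", "kkwkokok", "kkwokw", "kkwow", "kw", "oookwwkk", "wkkkkk"
Leaf count: 9

9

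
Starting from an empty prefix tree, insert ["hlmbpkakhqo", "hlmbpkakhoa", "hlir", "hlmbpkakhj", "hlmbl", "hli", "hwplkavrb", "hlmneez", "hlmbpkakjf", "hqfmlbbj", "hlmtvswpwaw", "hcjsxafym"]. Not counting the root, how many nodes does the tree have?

54

For each word, the new-node count is its length minus the longest prefix already in the trie:
  "hlmbpkakhqo" → 11 new (h, l, m, b, p, k, a, k, h, q, o)
  "hlmbpkakhoa" → prefix "hlmbpkakh" already present; 2 new (o, a)
  "hlir" → prefix "hl" already present; 2 new (i, r)
  "hlmbpkakhj" → prefix "hlmbpkakh" already present; 1 new (j)
  "hlmbl" → prefix "hlmb" already present; 1 new (l)
  "hli" → prefix "hli" already present; 0 new (none)
  "hwplkavrb" → prefix "h" already present; 8 new (w, p, l, k, a, v, r, b)
  "hlmneez" → prefix "hlm" already present; 4 new (n, e, e, z)
  "hlmbpkakjf" → prefix "hlmbpkak" already present; 2 new (j, f)
  "hqfmlbbj" → prefix "h" already present; 7 new (q, f, m, l, b, b, j)
  "hlmtvswpwaw" → prefix "hlm" already present; 8 new (t, v, s, w, p, w, a, w)
  "hcjsxafym" → prefix "h" already present; 8 new (c, j, s, x, a, f, y, m)
Total nodes = 11 + 2 + 2 + 1 + 1 + 0 + 8 + 4 + 2 + 7 + 8 + 8 = 54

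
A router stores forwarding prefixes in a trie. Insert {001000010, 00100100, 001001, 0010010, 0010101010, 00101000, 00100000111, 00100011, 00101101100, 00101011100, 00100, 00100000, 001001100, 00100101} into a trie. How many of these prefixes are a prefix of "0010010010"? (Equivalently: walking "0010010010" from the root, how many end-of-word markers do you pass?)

Walk "0010010010" from the root; an end-of-word marker is hit whenever a stored word is a prefix of "0010010010".
Prefixes of the query that are stored words: "00100", "001001", "0010010", "00100100"
Count: 4

4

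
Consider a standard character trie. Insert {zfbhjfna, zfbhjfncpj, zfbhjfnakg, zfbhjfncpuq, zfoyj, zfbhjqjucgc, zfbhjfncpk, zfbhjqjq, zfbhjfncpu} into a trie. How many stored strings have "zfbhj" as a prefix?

Filter for entries beginning with "zfbhj":
Words under "zfbhj": zfbhjfna, zfbhjfnakg, zfbhjfncpj, zfbhjfncpk, zfbhjfncpu, zfbhjfncpuq, zfbhjqjq, zfbhjqjucgc
Count: 8

8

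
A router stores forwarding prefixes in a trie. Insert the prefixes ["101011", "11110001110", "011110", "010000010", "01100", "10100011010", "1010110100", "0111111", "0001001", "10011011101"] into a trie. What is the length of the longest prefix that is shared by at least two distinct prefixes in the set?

The deepest shared node is where two words last agree before diverging.
e.g. "101011" and "1010110100" share the prefix "101011" of length 6; no pair shares a longer one.
Longest shared-prefix length: 6

6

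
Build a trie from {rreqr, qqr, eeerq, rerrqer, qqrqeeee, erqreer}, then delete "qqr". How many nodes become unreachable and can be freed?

0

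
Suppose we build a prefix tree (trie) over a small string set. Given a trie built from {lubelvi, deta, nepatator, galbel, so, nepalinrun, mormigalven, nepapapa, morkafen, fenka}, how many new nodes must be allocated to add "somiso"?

The longest prefix of "somiso" already in the trie is "so" (length 2).
New nodes needed: |"somiso"| − 2 = 6 − 2 = 4.

4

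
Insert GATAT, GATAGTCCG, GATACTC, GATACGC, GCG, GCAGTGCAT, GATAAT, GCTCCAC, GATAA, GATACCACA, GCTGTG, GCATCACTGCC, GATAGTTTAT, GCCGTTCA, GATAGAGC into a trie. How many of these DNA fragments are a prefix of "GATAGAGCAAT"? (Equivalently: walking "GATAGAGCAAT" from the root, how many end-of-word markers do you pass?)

Traverse "GATAGAGCAAT" character by character; count nodes along the way that are marked as word ends.
Prefixes of the query that are stored words: "GATAGAGC"
Count: 1

1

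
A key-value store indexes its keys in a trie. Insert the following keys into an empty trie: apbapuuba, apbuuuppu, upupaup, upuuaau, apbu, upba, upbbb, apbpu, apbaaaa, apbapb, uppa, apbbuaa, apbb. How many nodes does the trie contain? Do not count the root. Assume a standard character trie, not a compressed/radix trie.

Trace insertions, counting only characters that open a new branch:
  "apbapuuba" → 9 new (a, p, b, a, p, u, u, b, a)
  "apbuuuppu" → prefix "apb" already present; 6 new (u, u, u, p, p, u)
  "upupaup" → 7 new (u, p, u, p, a, u, p)
  "upuuaau" → prefix "upu" already present; 4 new (u, a, a, u)
  "apbu" → prefix "apbu" already present; 0 new (none)
  "upba" → prefix "up" already present; 2 new (b, a)
  "upbbb" → prefix "upb" already present; 2 new (b, b)
  "apbpu" → prefix "apb" already present; 2 new (p, u)
  "apbaaaa" → prefix "apba" already present; 3 new (a, a, a)
  "apbapb" → prefix "apbap" already present; 1 new (b)
  "uppa" → prefix "up" already present; 2 new (p, a)
  "apbbuaa" → prefix "apb" already present; 4 new (b, u, a, a)
  "apbb" → prefix "apbb" already present; 0 new (none)
Total nodes = 9 + 6 + 7 + 4 + 0 + 2 + 2 + 2 + 3 + 1 + 2 + 4 + 0 = 42

42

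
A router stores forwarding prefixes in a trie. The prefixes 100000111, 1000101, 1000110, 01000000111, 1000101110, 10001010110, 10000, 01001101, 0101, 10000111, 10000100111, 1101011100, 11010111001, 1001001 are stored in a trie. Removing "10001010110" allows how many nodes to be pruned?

4

After clearing the end-marker at "10001010110", prune upward until reaching a node still needed by another word.
The suffix "0110" (4 nodes) is used only by "10001010110"; the node for "1000101" still has the child "1", so pruning stops there.
Nodes removed: 4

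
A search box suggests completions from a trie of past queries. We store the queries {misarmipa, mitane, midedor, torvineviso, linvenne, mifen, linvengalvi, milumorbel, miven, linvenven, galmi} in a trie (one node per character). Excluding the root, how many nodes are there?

Trace insertions, counting only characters that open a new branch:
  "misarmipa" → 9 new (m, i, s, a, r, m, i, p, a)
  "mitane" → prefix "mi" already present; 4 new (t, a, n, e)
  "midedor" → prefix "mi" already present; 5 new (d, e, d, o, r)
  "torvineviso" → 11 new (t, o, r, v, i, n, e, v, i, s, o)
  "linvenne" → 8 new (l, i, n, v, e, n, n, e)
  "mifen" → prefix "mi" already present; 3 new (f, e, n)
  "linvengalvi" → prefix "linven" already present; 5 new (g, a, l, v, i)
  "milumorbel" → prefix "mi" already present; 8 new (l, u, m, o, r, b, e, l)
  "miven" → prefix "mi" already present; 3 new (v, e, n)
  "linvenven" → prefix "linven" already present; 3 new (v, e, n)
  "galmi" → 5 new (g, a, l, m, i)
Total nodes = 9 + 4 + 5 + 11 + 8 + 3 + 5 + 8 + 3 + 3 + 5 = 64

64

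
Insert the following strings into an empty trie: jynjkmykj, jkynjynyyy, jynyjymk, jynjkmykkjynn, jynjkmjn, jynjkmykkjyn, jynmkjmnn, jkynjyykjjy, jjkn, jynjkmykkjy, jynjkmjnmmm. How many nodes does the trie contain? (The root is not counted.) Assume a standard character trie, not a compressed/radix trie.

47

Count nodes per top-level branch (shared prefixes stored once):
  'j'-branch (jjkn, jkynjynyyy, jkynjyykjjy, jynjkmjn, jynjkmjnmmm, jynjkmykj, jynjkmykkjy, jynjkmykkjyn, jynjkmykkjynn, jynmkjmnn, jynyjymk): 47 nodes
Sum: 47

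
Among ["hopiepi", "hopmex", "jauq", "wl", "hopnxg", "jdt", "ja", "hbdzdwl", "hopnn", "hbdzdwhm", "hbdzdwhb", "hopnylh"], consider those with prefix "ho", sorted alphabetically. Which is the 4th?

hopnxg

DFS of the "ho" subtree visits, in order: "hopiepi", "hopmex", "hopnn", "hopnxg", "hopnylh"
Position 4: hopnxg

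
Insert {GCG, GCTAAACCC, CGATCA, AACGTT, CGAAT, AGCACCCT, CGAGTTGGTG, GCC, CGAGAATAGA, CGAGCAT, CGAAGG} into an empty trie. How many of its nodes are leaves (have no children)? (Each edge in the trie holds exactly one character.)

Leaves are exactly the stored words that no other stored word extends.
Those words: "AACGTT", "AGCACCCT", "CGAAGG", "CGAAT", "CGAGAATAGA", "CGAGCAT", "CGAGTTGGTG", "CGATCA", "GCC", "GCG", "GCTAAACCC"
Leaf count: 11

11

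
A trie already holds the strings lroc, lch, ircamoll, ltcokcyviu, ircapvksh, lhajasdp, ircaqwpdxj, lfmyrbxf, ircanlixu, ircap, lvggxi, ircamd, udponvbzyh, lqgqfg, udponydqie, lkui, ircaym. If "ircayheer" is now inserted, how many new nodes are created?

4

The longest prefix of "ircayheer" already in the trie is "ircay" (length 5).
So 9 − 5 = 4 new nodes.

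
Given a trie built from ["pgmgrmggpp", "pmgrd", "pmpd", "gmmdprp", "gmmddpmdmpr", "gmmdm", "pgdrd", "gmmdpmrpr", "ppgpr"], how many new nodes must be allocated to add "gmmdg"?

"gmmd" is already a path in the trie; the remaining "g" must be added.
So 5 − 4 = 1 new nodes.

1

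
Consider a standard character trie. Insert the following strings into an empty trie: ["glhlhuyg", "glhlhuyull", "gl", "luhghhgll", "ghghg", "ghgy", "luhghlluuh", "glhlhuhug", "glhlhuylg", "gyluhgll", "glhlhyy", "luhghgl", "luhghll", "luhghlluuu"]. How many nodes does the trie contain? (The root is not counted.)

47

For each word, the new-node count is its length minus the longest prefix already in the trie:
  "glhlhuyg" → 8 new (g, l, h, l, h, u, y, g)
  "glhlhuyull" → prefix "glhlhuy" already present; 3 new (u, l, l)
  "gl" → prefix "gl" already present; 0 new (none)
  "luhghhgll" → 9 new (l, u, h, g, h, h, g, l, l)
  "ghghg" → prefix "g" already present; 4 new (h, g, h, g)
  "ghgy" → prefix "ghg" already present; 1 new (y)
  "luhghlluuh" → prefix "luhgh" already present; 5 new (l, l, u, u, h)
  "glhlhuhug" → prefix "glhlhu" already present; 3 new (h, u, g)
  "glhlhuylg" → prefix "glhlhuy" already present; 2 new (l, g)
  "gyluhgll" → prefix "g" already present; 7 new (y, l, u, h, g, l, l)
  "glhlhyy" → prefix "glhlh" already present; 2 new (y, y)
  "luhghgl" → prefix "luhgh" already present; 2 new (g, l)
  "luhghll" → prefix "luhghll" already present; 0 new (none)
  "luhghlluuu" → prefix "luhghlluu" already present; 1 new (u)
Total nodes = 8 + 3 + 0 + 9 + 4 + 1 + 5 + 3 + 2 + 7 + 2 + 2 + 0 + 1 = 47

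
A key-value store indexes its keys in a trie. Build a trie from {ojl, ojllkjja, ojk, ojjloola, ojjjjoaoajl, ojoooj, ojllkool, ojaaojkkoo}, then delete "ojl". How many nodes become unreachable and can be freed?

Walk "ojl" from the leaf back toward the root, removing each node that no remaining word uses.
Every node on "ojl" is still needed (e.g. by "ojllkjja"), so nothing is freed.
Nodes removed: 0

0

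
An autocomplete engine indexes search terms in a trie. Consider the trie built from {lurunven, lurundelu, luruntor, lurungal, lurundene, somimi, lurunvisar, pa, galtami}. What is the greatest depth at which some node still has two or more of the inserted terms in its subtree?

Equivalently: take the maximum, over all pairs, of their longest common prefix length.
e.g. "lurundelu" and "lurundene" share the prefix "lurunde" of length 7; no pair shares a longer one.
Longest shared-prefix length: 7

7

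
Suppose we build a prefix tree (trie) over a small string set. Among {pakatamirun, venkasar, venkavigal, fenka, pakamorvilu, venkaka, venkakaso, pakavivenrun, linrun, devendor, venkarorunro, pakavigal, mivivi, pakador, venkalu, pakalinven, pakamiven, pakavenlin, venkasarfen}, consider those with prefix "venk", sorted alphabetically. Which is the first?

Words with prefix "venk", in lexicographic order: "venkaka", "venkakaso", "venkalu", "venkarorunro", "venkasar", "venkasarfen", "venkavigal"
Position 1: venkaka

venkaka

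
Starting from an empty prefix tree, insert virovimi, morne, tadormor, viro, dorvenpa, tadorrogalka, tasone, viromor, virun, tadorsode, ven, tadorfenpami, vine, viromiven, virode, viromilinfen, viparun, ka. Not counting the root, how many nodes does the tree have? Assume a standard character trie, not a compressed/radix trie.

Trace insertions, counting only characters that open a new branch:
  "virovimi" → 8 new (v, i, r, o, v, i, m, i)
  "morne" → 5 new (m, o, r, n, e)
  "tadormor" → 8 new (t, a, d, o, r, m, o, r)
  "viro" → prefix "viro" already present; 0 new (none)
  "dorvenpa" → 8 new (d, o, r, v, e, n, p, a)
  "tadorrogalka" → prefix "tador" already present; 7 new (r, o, g, a, l, k, a)
  "tasone" → prefix "ta" already present; 4 new (s, o, n, e)
  "viromor" → prefix "viro" already present; 3 new (m, o, r)
  "virun" → prefix "vir" already present; 2 new (u, n)
  "tadorsode" → prefix "tador" already present; 4 new (s, o, d, e)
  "ven" → prefix "v" already present; 2 new (e, n)
  "tadorfenpami" → prefix "tador" already present; 7 new (f, e, n, p, a, m, i)
  "vine" → prefix "vi" already present; 2 new (n, e)
  "viromiven" → prefix "virom" already present; 4 new (i, v, e, n)
  "virode" → prefix "viro" already present; 2 new (d, e)
  "viromilinfen" → prefix "viromi" already present; 6 new (l, i, n, f, e, n)
  "viparun" → prefix "vi" already present; 5 new (p, a, r, u, n)
  "ka" → 2 new (k, a)
Total nodes = 8 + 5 + 8 + 0 + 8 + 7 + 4 + 3 + 2 + 4 + 2 + 7 + 2 + 4 + 2 + 6 + 5 + 2 = 79

79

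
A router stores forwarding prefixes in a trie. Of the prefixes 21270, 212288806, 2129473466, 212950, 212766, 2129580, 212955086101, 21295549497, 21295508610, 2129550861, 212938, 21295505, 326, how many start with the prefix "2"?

Traverse to the node for "2", then collect every word in that subtree.
Words under "2": 212288806, 21270, 212766, 212938, 2129473466, 212950, 21295505, 2129550861, 21295508610, 212955086101, 21295549497, 2129580
Count: 12

12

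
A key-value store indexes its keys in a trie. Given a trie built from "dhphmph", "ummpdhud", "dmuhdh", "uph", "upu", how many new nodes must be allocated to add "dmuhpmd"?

"dmuh" is already a path in the trie; the remaining "pmd" must be added.
So 7 − 4 = 3 new nodes.

3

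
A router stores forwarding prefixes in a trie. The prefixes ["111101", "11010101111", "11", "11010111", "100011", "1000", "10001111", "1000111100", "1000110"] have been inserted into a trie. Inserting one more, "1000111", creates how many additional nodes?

0

Every character of "1000111" already lies on an existing path (it is a prefix of some stored word).
No new nodes are needed: 0.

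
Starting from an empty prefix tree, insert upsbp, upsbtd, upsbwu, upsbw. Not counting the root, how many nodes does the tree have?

For each word, the new-node count is its length minus the longest prefix already in the trie:
  "upsbp" → 5 new (u, p, s, b, p)
  "upsbtd" → prefix "upsb" already present; 2 new (t, d)
  "upsbwu" → prefix "upsb" already present; 2 new (w, u)
  "upsbw" → prefix "upsbw" already present; 0 new (none)
Total nodes = 5 + 2 + 2 + 0 = 9

9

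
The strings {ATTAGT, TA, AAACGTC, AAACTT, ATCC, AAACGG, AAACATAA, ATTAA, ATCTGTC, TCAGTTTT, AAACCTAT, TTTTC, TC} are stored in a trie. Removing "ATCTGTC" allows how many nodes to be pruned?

4

Walk "ATCTGTC" from the leaf back toward the root, removing each node that no remaining word uses.
The suffix "TGTC" (4 nodes) is used only by "ATCTGTC"; the node for "ATC" still has the child "C", so pruning stops there.
Nodes removed: 4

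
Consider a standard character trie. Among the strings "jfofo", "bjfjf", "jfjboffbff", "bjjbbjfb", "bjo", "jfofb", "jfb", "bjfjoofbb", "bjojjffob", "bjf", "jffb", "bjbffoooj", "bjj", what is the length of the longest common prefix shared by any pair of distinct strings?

4

Equivalently: take the maximum, over all pairs, of their longest common prefix length.
e.g. "bjfjf" and "bjfjoofbb" share the prefix "bjfj" of length 4; no pair shares a longer one.
Longest shared-prefix length: 4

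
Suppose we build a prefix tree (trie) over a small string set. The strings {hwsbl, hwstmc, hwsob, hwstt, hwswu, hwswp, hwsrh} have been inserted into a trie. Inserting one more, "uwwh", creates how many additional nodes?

4

Nothing in the trie begins with "u"; the whole of "uwwh" is new.
4 − 0 = 4 new nodes.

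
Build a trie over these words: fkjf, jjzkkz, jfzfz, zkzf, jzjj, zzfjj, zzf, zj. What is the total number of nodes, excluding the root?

Count nodes per top-level branch (shared prefixes stored once):
  'f'-branch (fkjf): 4 nodes
  'j'-branch (jfzfz, jjzkkz, jzjj): 13 nodes
  'z'-branch (zj, zkzf, zzf, zzfjj): 9 nodes
Sum: 26

26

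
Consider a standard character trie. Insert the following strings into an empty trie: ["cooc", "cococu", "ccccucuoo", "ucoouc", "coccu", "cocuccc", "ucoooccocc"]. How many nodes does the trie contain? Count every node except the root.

34

Trie structure (* marks end of a word):
(root)
├─ c
│  ├─ c
│  │  └─ c
│  │     └─ c
│  │        └─ u
│  │           └─ c
│  │              └─ u
│  │                 └─ o
│  │                    └─ o *
│  └─ o
│     ├─ c
│     │  ├─ c
│     │  │  └─ u *
│     │  ├─ o
│     │  │  └─ c
│     │  │     └─ u *
│     │  └─ u
│     │     └─ c
│     │        └─ c
│     │           └─ c *
│     └─ o
│        └─ c *
└─ u
   └─ c
      └─ o
         └─ o
            ├─ o
            │  └─ c
            │     └─ c
            │        └─ o
            │           └─ c
            │              └─ c *
            └─ u
               └─ c *
Counting every labelled node above: 34.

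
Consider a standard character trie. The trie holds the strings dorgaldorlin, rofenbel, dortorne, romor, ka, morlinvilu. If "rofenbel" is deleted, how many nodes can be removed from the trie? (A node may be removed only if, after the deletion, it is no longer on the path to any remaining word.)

Walk "rofenbel" from the leaf back toward the root, removing each node that no remaining word uses.
The suffix "fenbel" (6 nodes) is used only by "rofenbel"; the node for "ro" still has the child "m", so pruning stops there.
Nodes removed: 6

6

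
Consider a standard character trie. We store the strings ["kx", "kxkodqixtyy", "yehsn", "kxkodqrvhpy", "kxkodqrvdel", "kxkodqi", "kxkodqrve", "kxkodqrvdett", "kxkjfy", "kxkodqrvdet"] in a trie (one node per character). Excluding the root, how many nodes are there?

30

Trie structure (* marks end of a word):
(root)
├─ k
│  └─ x *
│     └─ k
│        ├─ j
│        │  └─ f
│        │     └─ y *
│        └─ o
│           └─ d
│              └─ q
│                 ├─ i *
│                 │  └─ x
│                 │     └─ t
│                 │        └─ y
│                 │           └─ y *
│                 └─ r
│                    └─ v
│                       ├─ d
│                       │  └─ e
│                       │     ├─ l *
│                       │     └─ t *
│                       │        └─ t *
│                       ├─ e *
│                       └─ h
│                          └─ p
│                             └─ y *
└─ y
   └─ e
      └─ h
         └─ s
            └─ n *
Counting every labelled node above: 30.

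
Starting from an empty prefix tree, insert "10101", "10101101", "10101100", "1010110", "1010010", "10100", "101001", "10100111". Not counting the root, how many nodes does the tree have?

14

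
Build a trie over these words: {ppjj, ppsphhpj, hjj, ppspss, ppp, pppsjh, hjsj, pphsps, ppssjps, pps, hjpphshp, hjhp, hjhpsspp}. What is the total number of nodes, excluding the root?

41

Trace insertions, counting only characters that open a new branch:
  "ppjj" → 4 new (p, p, j, j)
  "ppsphhpj" → prefix "pp" already present; 6 new (s, p, h, h, p, j)
  "hjj" → 3 new (h, j, j)
  "ppspss" → prefix "ppsp" already present; 2 new (s, s)
  "ppp" → prefix "pp" already present; 1 new (p)
  "pppsjh" → prefix "ppp" already present; 3 new (s, j, h)
  "hjsj" → prefix "hj" already present; 2 new (s, j)
  "pphsps" → prefix "pp" already present; 4 new (h, s, p, s)
  "ppssjps" → prefix "pps" already present; 4 new (s, j, p, s)
  "pps" → prefix "pps" already present; 0 new (none)
  "hjpphshp" → prefix "hj" already present; 6 new (p, p, h, s, h, p)
  "hjhp" → prefix "hj" already present; 2 new (h, p)
  "hjhpsspp" → prefix "hjhp" already present; 4 new (s, s, p, p)
Total nodes = 4 + 6 + 3 + 2 + 1 + 3 + 2 + 4 + 4 + 0 + 6 + 2 + 4 = 41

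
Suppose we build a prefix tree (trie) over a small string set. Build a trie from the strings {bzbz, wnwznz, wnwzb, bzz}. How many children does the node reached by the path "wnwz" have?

2

The children of the "wnwz" node are the distinct next characters among strings starting with "wnwz".
Characters that immediately follow "wnwz" among the stored strings: {b, n}.
That node has 2 child edges.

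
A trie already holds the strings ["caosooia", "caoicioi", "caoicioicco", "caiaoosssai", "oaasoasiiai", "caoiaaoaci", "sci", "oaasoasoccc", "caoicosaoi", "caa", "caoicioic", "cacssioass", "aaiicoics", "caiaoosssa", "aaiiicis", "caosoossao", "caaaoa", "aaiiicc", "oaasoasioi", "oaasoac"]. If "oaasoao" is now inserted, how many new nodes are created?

"oaasoa" is already a path in the trie; the remaining "o" must be added.
So 7 − 6 = 1 new nodes.

1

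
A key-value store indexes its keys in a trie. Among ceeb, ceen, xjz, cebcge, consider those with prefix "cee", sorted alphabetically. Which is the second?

ceen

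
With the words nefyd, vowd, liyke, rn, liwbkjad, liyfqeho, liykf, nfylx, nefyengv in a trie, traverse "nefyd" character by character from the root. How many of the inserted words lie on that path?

1

Walk "nefyd" from the root; an end-of-word marker is hit whenever a stored word is a prefix of "nefyd".
Prefixes of the query that are stored words: "nefyd"
Count: 1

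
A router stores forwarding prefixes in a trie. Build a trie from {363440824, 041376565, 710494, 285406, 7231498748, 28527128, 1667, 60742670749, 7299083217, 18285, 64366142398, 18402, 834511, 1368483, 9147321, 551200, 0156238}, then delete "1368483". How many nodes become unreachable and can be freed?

6

Walk "1368483" from the leaf back toward the root, removing each node that no remaining word uses.
The suffix "368483" (6 nodes) is used only by "1368483"; the node for "1" still has the child "6", so pruning stops there.
Nodes removed: 6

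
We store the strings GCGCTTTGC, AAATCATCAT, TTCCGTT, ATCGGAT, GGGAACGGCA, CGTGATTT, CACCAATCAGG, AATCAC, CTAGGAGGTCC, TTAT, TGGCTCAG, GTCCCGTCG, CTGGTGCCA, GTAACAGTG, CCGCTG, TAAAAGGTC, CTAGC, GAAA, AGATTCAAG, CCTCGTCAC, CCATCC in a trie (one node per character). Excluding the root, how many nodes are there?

Insert word by word; a character creates a node only if that edge doesn't already exist:
  "GCGCTTTGC" → 9 new (G, C, G, C, T, T, T, G, C)
  "AAATCATCAT" → 10 new (A, A, A, T, C, A, T, C, A, T)
  "TTCCGTT" → 7 new (T, T, C, C, G, T, T)
  "ATCGGAT" → prefix "A" already present; 6 new (T, C, G, G, A, T)
  "GGGAACGGCA" → prefix "G" already present; 9 new (G, G, A, A, C, G, G, C, A)
  "CGTGATTT" → 8 new (C, G, T, G, A, T, T, T)
  "CACCAATCAGG" → prefix "C" already present; 10 new (A, C, C, A, A, T, C, A, G, G)
  "AATCAC" → prefix "AA" already present; 4 new (T, C, A, C)
  "CTAGGAGGTCC" → prefix "C" already present; 10 new (T, A, G, G, A, G, G, T, C, C)
  "TTAT" → prefix "TT" already present; 2 new (A, T)
  "TGGCTCAG" → prefix "T" already present; 7 new (G, G, C, T, C, A, G)
  "GTCCCGTCG" → prefix "G" already present; 8 new (T, C, C, C, G, T, C, G)
  "CTGGTGCCA" → prefix "CT" already present; 7 new (G, G, T, G, C, C, A)
  "GTAACAGTG" → prefix "GT" already present; 7 new (A, A, C, A, G, T, G)
  "CCGCTG" → prefix "C" already present; 5 new (C, G, C, T, G)
  "TAAAAGGTC" → prefix "T" already present; 8 new (A, A, A, A, G, G, T, C)
  "CTAGC" → prefix "CTAG" already present; 1 new (C)
  "GAAA" → prefix "G" already present; 3 new (A, A, A)
  "AGATTCAAG" → prefix "A" already present; 8 new (G, A, T, T, C, A, A, G)
  "CCTCGTCAC" → prefix "CC" already present; 7 new (T, C, G, T, C, A, C)
  "CCATCC" → prefix "CC" already present; 4 new (A, T, C, C)
Total nodes = 9 + 10 + 7 + 6 + 9 + 8 + 10 + 4 + 10 + 2 + 7 + 8 + 7 + 7 + 5 + 8 + 1 + 3 + 8 + 7 + 4 = 140

140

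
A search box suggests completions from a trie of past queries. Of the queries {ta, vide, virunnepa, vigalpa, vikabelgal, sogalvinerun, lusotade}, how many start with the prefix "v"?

4

Traverse to the node for "v", then collect every word in that subtree.
Matches: "vide", "vigalpa", "vikabelgal", "virunnepa"
Count: 4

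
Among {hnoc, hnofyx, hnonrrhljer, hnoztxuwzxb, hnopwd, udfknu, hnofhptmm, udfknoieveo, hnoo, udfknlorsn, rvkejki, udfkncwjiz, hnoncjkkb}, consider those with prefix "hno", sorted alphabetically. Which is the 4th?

hnoncjkkb

DFS of the "hno" subtree visits, in order: "hnoc", "hnofhptmm", "hnofyx", "hnoncjkkb", "hnonrrhljer", "hnoo", "hnopwd", "hnoztxuwzxb"
Position 4: hnoncjkkb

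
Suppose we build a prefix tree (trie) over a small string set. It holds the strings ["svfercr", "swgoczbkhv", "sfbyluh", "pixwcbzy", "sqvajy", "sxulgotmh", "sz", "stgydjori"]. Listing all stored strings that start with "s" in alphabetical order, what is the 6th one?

sxulgotmh

Words with prefix "s", in lexicographic order: "sfbyluh", "sqvajy", "stgydjori", "svfercr", "swgoczbkhv", "sxulgotmh", "sz"
The 6th is sxulgotmh.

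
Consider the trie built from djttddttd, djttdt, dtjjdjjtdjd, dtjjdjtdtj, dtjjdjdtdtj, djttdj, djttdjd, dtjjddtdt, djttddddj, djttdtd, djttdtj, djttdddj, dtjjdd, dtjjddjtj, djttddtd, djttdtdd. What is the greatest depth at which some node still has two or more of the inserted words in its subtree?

7

Look for the deepest trie node that still has at least two words in its subtree.
"djttddddj" and "djttdddj" agree on "djttddd" (7 characters) before diverging; nothing deeper is shared.
Longest shared-prefix length: 7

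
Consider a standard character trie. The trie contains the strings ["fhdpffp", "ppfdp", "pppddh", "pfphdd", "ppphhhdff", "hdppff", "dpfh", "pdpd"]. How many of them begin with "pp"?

3

Filter for entries beginning with "pp":
Matches: "ppfdp", "pppddh", "ppphhhdff"
Count: 3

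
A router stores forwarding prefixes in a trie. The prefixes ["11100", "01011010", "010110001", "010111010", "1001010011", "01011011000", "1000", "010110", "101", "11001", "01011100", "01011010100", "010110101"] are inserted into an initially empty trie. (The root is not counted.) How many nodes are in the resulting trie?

42

Count nodes per top-level branch (shared prefixes stored once):
  '0'-branch (010110, 010110001, 01011010, 010110101, 01011010100, 01011011000, 01011100, 010111010): 23 nodes
  '1'-branch (1000, 1001010011, 101, 11001, 11100): 19 nodes
Sum: 42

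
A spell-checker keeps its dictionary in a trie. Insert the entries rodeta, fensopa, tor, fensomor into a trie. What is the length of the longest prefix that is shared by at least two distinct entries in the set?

5

The deepest shared node is where two words last agree before diverging.
e.g. "fensomor" and "fensopa" share the prefix "fenso" of length 5; no pair shares a longer one.
Longest shared-prefix length: 5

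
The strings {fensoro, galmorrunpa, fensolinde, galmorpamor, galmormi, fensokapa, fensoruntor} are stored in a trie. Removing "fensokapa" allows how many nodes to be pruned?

4

Walk "fensokapa" from the leaf back toward the root, removing each node that no remaining word uses.
The suffix "kapa" (4 nodes) is used only by "fensokapa"; the node for "fenso" still has the child "r", so pruning stops there.
Nodes removed: 4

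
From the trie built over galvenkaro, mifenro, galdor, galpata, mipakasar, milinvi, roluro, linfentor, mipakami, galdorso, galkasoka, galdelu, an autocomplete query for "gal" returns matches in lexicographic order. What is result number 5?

galpata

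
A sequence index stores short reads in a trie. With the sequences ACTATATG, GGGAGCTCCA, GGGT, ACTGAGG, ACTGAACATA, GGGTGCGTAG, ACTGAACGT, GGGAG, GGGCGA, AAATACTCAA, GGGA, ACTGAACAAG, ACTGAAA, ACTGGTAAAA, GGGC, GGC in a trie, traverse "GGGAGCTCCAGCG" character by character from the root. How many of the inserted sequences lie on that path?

Traverse "GGGAGCTCCAGCG" character by character; count nodes along the way that are marked as word ends.
Prefixes of the query that are stored words: "GGGA", "GGGAG", "GGGAGCTCCA"
Count: 3

3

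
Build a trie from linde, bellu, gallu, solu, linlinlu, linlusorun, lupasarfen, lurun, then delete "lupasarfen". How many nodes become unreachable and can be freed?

Walk "lupasarfen" from the leaf back toward the root, removing each node that no remaining word uses.
The suffix "pasarfen" (8 nodes) is used only by "lupasarfen"; the node for "lu" still has the child "r", so pruning stops there.
Nodes removed: 8

8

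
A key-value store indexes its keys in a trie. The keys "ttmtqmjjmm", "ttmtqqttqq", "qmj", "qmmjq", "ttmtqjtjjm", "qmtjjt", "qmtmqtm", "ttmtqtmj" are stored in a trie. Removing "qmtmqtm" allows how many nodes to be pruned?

4

A node on "qmtmqtm"'s path can go only if nothing else ends at it or branches off below it.
The suffix "mqtm" (4 nodes) is used only by "qmtmqtm"; the node for "qmt" still has the child "j", so pruning stops there.
Nodes removed: 4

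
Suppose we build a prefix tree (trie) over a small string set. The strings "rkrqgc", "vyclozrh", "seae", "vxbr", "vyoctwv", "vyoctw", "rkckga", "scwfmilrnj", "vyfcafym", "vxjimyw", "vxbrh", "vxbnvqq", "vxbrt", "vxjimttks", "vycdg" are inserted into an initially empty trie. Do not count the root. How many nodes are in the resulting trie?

Trace insertions, counting only characters that open a new branch:
  "rkrqgc" → 6 new (r, k, r, q, g, c)
  "vyclozrh" → 8 new (v, y, c, l, o, z, r, h)
  "seae" → 4 new (s, e, a, e)
  "vxbr" → prefix "v" already present; 3 new (x, b, r)
  "vyoctwv" → prefix "vy" already present; 5 new (o, c, t, w, v)
  "vyoctw" → prefix "vyoctw" already present; 0 new (none)
  "rkckga" → prefix "rk" already present; 4 new (c, k, g, a)
  "scwfmilrnj" → prefix "s" already present; 9 new (c, w, f, m, i, l, r, n, j)
  "vyfcafym" → prefix "vy" already present; 6 new (f, c, a, f, y, m)
  "vxjimyw" → prefix "vx" already present; 5 new (j, i, m, y, w)
  "vxbrh" → prefix "vxbr" already present; 1 new (h)
  "vxbnvqq" → prefix "vxb" already present; 4 new (n, v, q, q)
  "vxbrt" → prefix "vxbr" already present; 1 new (t)
  "vxjimttks" → prefix "vxjim" already present; 4 new (t, t, k, s)
  "vycdg" → prefix "vyc" already present; 2 new (d, g)
Total nodes = 6 + 8 + 4 + 3 + 5 + 0 + 4 + 9 + 6 + 5 + 1 + 4 + 1 + 4 + 2 = 62

62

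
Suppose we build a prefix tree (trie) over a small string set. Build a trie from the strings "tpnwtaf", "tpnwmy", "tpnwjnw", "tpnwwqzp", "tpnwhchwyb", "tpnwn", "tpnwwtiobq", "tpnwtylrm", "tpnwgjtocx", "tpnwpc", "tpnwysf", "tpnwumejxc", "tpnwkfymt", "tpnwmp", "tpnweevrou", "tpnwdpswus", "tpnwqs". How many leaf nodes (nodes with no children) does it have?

17

Leaves are exactly the stored words that no other stored word extends.
Those words: "tpnwdpswus", "tpnweevrou", "tpnwgjtocx", "tpnwhchwyb", "tpnwjnw", "tpnwkfymt", "tpnwmp", "tpnwmy", "tpnwn", "tpnwpc", "tpnwqs", "tpnwtaf", "tpnwtylrm", "tpnwumejxc", "tpnwwqzp", "tpnwwtiobq", "tpnwysf"
Leaf count: 17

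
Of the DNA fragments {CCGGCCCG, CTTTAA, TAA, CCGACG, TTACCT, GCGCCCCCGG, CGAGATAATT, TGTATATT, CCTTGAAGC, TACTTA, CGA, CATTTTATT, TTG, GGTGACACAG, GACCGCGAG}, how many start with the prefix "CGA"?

2

Filter for entries beginning with "CGA":
Matches: "CGA", "CGAGATAATT"
Count: 2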